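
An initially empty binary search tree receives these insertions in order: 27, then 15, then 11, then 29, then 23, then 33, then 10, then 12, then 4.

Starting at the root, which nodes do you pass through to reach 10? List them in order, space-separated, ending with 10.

27 15 11 10

Insert 27: tree is empty, so 27 becomes the root.
Insert 15: 15 < 27 → go left. Place as left child of 27.
Insert 11: 11 < 27 → go left; 11 < 15 → go left. Place as left child of 15.
Insert 29: 29 > 27 → go right. Place as right child of 27.
Insert 23: 23 < 27 → go left; 23 > 15 → go right. Place as right child of 15.
Insert 33: 33 > 27 → go right; 33 > 29 → go right. Place as right child of 29.
Insert 10: 10 < 27 → go left; 10 < 15 → go left; 10 < 11 → go left. Place as left child of 11.
Insert 12: 12 < 27 → go left; 12 < 15 → go left; 12 > 11 → go right. Place as right child of 11.
Insert 4: 4 < 27 → go left; 4 < 15 → go left; 4 < 11 → go left; 4 < 10 → go left. Place as left child of 10.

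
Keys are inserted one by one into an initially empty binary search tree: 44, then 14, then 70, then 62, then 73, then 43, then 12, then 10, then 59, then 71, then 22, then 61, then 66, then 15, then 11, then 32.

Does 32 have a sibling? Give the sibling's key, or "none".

Insert 44: tree is empty, so 44 becomes the root.
Insert 14: 14 < 44 → go left. Place as left child of 44.
Insert 70: 70 > 44 → go right. Place as right child of 44.
Insert 62: 62 > 44 → go right; 62 < 70 → go left. Place as left child of 70.
Insert 73: 73 > 44 → go right; 73 > 70 → go right. Place as right child of 70.
Insert 43: 43 < 44 → go left; 43 > 14 → go right. Place as right child of 14.
Insert 12: 12 < 44 → go left; 12 < 14 → go left. Place as left child of 14.
Insert 10: 10 < 44 → go left; 10 < 14 → go left; 10 < 12 → go left. Place as left child of 12.
Insert 59: 59 > 44 → go right; 59 < 70 → go left; 59 < 62 → go left. Place as left child of 62.
Insert 71: 71 > 44 → go right; 71 > 70 → go right; 71 < 73 → go left. Place as left child of 73.
Insert 22: 22 < 44 → go left; 22 > 14 → go right; 22 < 43 → go left. Place as left child of 43.
Insert 61: 61 > 44 → go right; 61 < 70 → go left; 61 < 62 → go left; 61 > 59 → go right. Place as right child of 59.
Insert 66: 66 > 44 → go right; 66 < 70 → go left; 66 > 62 → go right. Place as right child of 62.
Insert 15: 15 < 44 → go left; 15 > 14 → go right; 15 < 43 → go left; 15 < 22 → go left. Place as left child of 22.
Insert 11: 11 < 44 → go left; 11 < 14 → go left; 11 < 12 → go left; 11 > 10 → go right. Place as right child of 10.
Insert 32: 32 < 44 → go left; 32 > 14 → go right; 32 < 43 → go left; 32 > 22 → go right. Place as right child of 22.

32's parent is 22; the other child of 22 is 15.

15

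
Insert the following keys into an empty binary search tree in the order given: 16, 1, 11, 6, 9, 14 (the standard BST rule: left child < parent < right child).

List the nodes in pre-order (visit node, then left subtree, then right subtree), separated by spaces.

16 1 11 6 9 14

16: root
1: left child of 16 (depth 1)
11: right child of 1 (depth 2)
6: left child of 11 (depth 3)
9: right child of 6 (depth 4)
14: right child of 11 (depth 3)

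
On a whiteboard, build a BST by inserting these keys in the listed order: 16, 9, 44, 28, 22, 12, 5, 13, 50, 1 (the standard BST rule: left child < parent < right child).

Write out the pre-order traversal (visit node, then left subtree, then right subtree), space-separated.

16 9 5 1 12 13 44 28 22 50

Resulting structure (node: left, right):
  16: L=9, R=44
  9: L=5, R=12
  44: L=28, R=50
  28: L=22, R=–
  22: L=–, R=–
  12: L=–, R=13
  5: L=1, R=–
  13: L=–, R=–
  50: L=–, R=–
  1: L=–, R=–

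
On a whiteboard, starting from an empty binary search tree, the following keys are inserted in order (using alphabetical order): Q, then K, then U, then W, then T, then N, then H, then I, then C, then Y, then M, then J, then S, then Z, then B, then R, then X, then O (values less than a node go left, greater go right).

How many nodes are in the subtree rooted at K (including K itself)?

9

Insert Q: tree is empty, so Q becomes the root.
Insert K: K < Q → go left. Place as left child of Q.
Insert U: U > Q → go right. Place as right child of Q.
Insert W: W > Q → go right; W > U → go right. Place as right child of U.
Insert T: T > Q → go right; T < U → go left. Place as left child of U.
Insert N: N < Q → go left; N > K → go right. Place as right child of K.
Insert H: H < Q → go left; H < K → go left. Place as left child of K.
Insert I: I < Q → go left; I < K → go left; I > H → go right. Place as right child of H.
Insert C: C < Q → go left; C < K → go left; C < H → go left. Place as left child of H.
Insert Y: Y > Q → go right; Y > U → go right; Y > W → go right. Place as right child of W.
Insert M: M < Q → go left; M > K → go right; M < N → go left. Place as left child of N.
Insert J: J < Q → go left; J < K → go left; J > H → go right; J > I → go right. Place as right child of I.
Insert S: S > Q → go right; S < U → go left; S < T → go left. Place as left child of T.
Insert Z: Z > Q → go right; Z > U → go right; Z > W → go right; Z > Y → go right. Place as right child of Y.
Insert B: B < Q → go left; B < K → go left; B < H → go left; B < C → go left. Place as left child of C.
Insert R: R > Q → go right; R < U → go left; R < T → go left; R < S → go left. Place as left child of S.
Insert X: X > Q → go right; X > U → go right; X > W → go right; X < Y → go left. Place as left child of Y.
Insert O: O < Q → go left; O > K → go right; O > N → go right. Place as right child of N.

Subtree rooted at K contains: K, H, C, B, I, J, N, M, O — 9 nodes.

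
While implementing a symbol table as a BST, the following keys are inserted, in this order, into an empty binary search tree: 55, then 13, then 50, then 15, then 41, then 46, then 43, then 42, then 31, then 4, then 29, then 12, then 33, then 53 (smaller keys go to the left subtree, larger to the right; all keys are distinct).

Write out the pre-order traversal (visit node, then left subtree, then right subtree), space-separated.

55: root
13: left child of 55 (depth 1)
50: right child of 13 (depth 2)
15: left child of 50 (depth 3)
41: right child of 15 (depth 4)
46: right child of 41 (depth 5)
43: left child of 46 (depth 6)
42: left child of 43 (depth 7)
31: left child of 41 (depth 5)
4: left child of 13 (depth 2)
29: left child of 31 (depth 6)
12: right child of 4 (depth 3)
33: right child of 31 (depth 6)
53: right child of 50 (depth 3)

55 13 4 12 50 15 41 31 29 33 46 43 42 53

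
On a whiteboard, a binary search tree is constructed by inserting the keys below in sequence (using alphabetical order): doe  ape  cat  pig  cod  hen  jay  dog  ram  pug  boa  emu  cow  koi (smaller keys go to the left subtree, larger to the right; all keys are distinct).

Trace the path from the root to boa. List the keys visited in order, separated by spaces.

Insert doe: tree is empty, so doe becomes the root.
Insert ape: ape < doe → go left. Place as left child of doe.
Insert cat: cat < doe → go left; cat > ape → go right. Place as right child of ape.
Insert pig: pig > doe → go right. Place as right child of doe.
Insert cod: cod < doe → go left; cod > ape → go right; cod > cat → go right. Place as right child of cat.
Insert hen: hen > doe → go right; hen < pig → go left. Place as left child of pig.
Insert jay: jay > doe → go right; jay < pig → go left; jay > hen → go right. Place as right child of hen.
Insert dog: dog > doe → go right; dog < pig → go left; dog < hen → go left. Place as left child of hen.
Insert ram: ram > doe → go right; ram > pig → go right. Place as right child of pig.
Insert pug: pug > doe → go right; pug > pig → go right; pug < ram → go left. Place as left child of ram.
Insert boa: boa < doe → go left; boa > ape → go right; boa < cat → go left. Place as left child of cat.
Insert emu: emu > doe → go right; emu < pig → go left; emu < hen → go left; emu > dog → go right. Place as right child of dog.
Insert cow: cow < doe → go left; cow > ape → go right; cow > cat → go right; cow > cod → go right. Place as right child of cod.
Insert koi: koi > doe → go right; koi < pig → go left; koi > hen → go right; koi > jay → go right. Place as right child of jay.

doe ape cat boa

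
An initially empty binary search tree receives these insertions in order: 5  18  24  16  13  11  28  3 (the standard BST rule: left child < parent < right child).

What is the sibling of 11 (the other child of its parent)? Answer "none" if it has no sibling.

none

5: root
18: right child of 5 (depth 1)
24: right child of 18 (depth 2)
16: left child of 18 (depth 2)
13: left child of 16 (depth 3)
11: left child of 13 (depth 4)
28: right child of 24 (depth 3)
3: left child of 5 (depth 1)

11's parent is 13, which has only one child.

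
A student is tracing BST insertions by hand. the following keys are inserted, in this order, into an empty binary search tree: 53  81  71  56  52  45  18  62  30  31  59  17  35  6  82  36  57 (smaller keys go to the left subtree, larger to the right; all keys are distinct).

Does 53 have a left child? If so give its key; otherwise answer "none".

53: root
81: right child of 53 (depth 1)
71: left child of 81 (depth 2)
56: left child of 71 (depth 3)
52: left child of 53 (depth 1)
45: left child of 52 (depth 2)
18: left child of 45 (depth 3)
62: right child of 56 (depth 4)
30: right child of 18 (depth 4)
31: right child of 30 (depth 5)
59: left child of 62 (depth 5)
17: left child of 18 (depth 4)
35: right child of 31 (depth 6)
6: left child of 17 (depth 5)
82: right child of 81 (depth 2)
36: right child of 35 (depth 7)
57: left child of 59 (depth 6)

52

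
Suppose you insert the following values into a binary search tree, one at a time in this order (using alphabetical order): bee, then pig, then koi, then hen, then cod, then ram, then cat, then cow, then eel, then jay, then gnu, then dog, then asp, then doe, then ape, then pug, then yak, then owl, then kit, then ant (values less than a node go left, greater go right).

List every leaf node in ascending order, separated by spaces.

Resulting structure (node: left, right):
  bee: L=asp, R=pig
  pig: L=koi, R=ram
  koi: L=hen, R=owl
  hen: L=cod, R=jay
  cod: L=cat, R=cow
  ram: L=pug, R=yak
  cat: L=–, R=–
  cow: L=–, R=eel
  eel: L=dog, R=gnu
  jay: L=–, R=kit
  gnu: L=–, R=–
  dog: L=doe, R=–
  asp: L=ape, R=–
  doe: L=–, R=–
  ape: L=ant, R=–
  pug: L=–, R=–
  yak: L=–, R=–
  owl: L=–, R=–
  kit: L=–, R=–
  ant: L=–, R=–

ant cat doe gnu kit owl pug yak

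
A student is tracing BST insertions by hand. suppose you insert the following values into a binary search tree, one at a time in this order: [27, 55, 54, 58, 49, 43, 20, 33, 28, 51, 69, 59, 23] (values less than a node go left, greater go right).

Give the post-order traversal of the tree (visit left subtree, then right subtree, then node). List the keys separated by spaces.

27: root
55: right child of 27 (depth 1)
54: left child of 55 (depth 2)
58: right child of 55 (depth 2)
49: left child of 54 (depth 3)
43: left child of 49 (depth 4)
20: left child of 27 (depth 1)
33: left child of 43 (depth 5)
28: left child of 33 (depth 6)
51: right child of 49 (depth 4)
69: right child of 58 (depth 3)
59: left child of 69 (depth 4)
23: right child of 20 (depth 2)

23 20 28 33 43 51 49 54 59 69 58 55 27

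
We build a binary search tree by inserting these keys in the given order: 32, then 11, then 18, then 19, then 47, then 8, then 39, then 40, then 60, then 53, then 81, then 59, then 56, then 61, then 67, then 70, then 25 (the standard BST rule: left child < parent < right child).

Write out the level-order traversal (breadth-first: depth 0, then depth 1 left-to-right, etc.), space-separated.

32 11 47 8 18 39 60 19 40 53 81 25 59 61 56 67 70

Resulting structure (node: left, right):
  32: L=11, R=47
  11: L=8, R=18
  18: L=–, R=19
  19: L=–, R=25
  47: L=39, R=60
  8: L=–, R=–
  39: L=–, R=40
  40: L=–, R=–
  60: L=53, R=81
  53: L=–, R=59
  81: L=61, R=–
  59: L=56, R=–
  56: L=–, R=–
  61: L=–, R=67
  67: L=–, R=70
  70: L=–, R=–
  25: L=–, R=–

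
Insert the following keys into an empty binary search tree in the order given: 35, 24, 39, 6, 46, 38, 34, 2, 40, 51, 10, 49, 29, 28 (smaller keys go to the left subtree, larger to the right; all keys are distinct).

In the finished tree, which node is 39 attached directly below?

35

Insert 35: tree is empty, so 35 becomes the root.
Insert 24: 24 < 35 → go left. Place as left child of 35.
Insert 39: 39 > 35 → go right. Place as right child of 35.
Insert 6: 6 < 35 → go left; 6 < 24 → go left. Place as left child of 24.
Insert 46: 46 > 35 → go right; 46 > 39 → go right. Place as right child of 39.
Insert 38: 38 > 35 → go right; 38 < 39 → go left. Place as left child of 39.
Insert 34: 34 < 35 → go left; 34 > 24 → go right. Place as right child of 24.
Insert 2: 2 < 35 → go left; 2 < 24 → go left; 2 < 6 → go left. Place as left child of 6.
Insert 40: 40 > 35 → go right; 40 > 39 → go right; 40 < 46 → go left. Place as left child of 46.
Insert 51: 51 > 35 → go right; 51 > 39 → go right; 51 > 46 → go right. Place as right child of 46.
Insert 10: 10 < 35 → go left; 10 < 24 → go left; 10 > 6 → go right. Place as right child of 6.
Insert 49: 49 > 35 → go right; 49 > 39 → go right; 49 > 46 → go right; 49 < 51 → go left. Place as left child of 51.
Insert 29: 29 < 35 → go left; 29 > 24 → go right; 29 < 34 → go left. Place as left child of 34.
Insert 28: 28 < 35 → go left; 28 > 24 → go right; 28 < 34 → go left; 28 < 29 → go left. Place as left child of 29.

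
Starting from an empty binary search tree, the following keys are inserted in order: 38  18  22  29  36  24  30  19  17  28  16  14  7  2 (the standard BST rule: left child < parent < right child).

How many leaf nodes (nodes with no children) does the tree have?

38: root
18: left child of 38 (depth 1)
22: right child of 18 (depth 2)
29: right child of 22 (depth 3)
36: right child of 29 (depth 4)
24: left child of 29 (depth 4)
30: left child of 36 (depth 5)
19: left child of 22 (depth 3)
17: left child of 18 (depth 2)
28: right child of 24 (depth 5)
16: left child of 17 (depth 3)
14: left child of 16 (depth 4)
7: left child of 14 (depth 5)
2: left child of 7 (depth 6)

Leaves: 2, 19, 28, 30 — 4 in total.

4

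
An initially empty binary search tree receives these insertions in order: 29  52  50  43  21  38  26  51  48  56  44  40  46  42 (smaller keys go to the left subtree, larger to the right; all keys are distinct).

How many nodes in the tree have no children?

5

Resulting structure (node: left, right):
  29: L=21, R=52
  52: L=50, R=56
  50: L=43, R=51
  43: L=38, R=48
  21: L=–, R=26
  38: L=–, R=40
  26: L=–, R=–
  51: L=–, R=–
  48: L=44, R=–
  56: L=–, R=–
  44: L=–, R=46
  40: L=–, R=42
  46: L=–, R=–
  42: L=–, R=–

Leaves: 26, 42, 46, 51, 56 — 5 in total.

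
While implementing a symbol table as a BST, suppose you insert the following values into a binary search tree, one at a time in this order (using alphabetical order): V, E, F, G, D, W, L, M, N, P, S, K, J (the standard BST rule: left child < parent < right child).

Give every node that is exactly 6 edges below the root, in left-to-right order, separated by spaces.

Insert V: tree is empty, so V becomes the root.
Insert E: E < V → go left. Place as left child of V.
Insert F: F < V → go left; F > E → go right. Place as right child of E.
Insert G: G < V → go left; G > E → go right; G > F → go right. Place as right child of F.
Insert D: D < V → go left; D < E → go left. Place as left child of E.
Insert W: W > V → go right. Place as right child of V.
Insert L: L < V → go left; L > E → go right; L > F → go right; L > G → go right. Place as right child of G.
Insert M: M < V → go left; M > E → go right; M > F → go right; M > G → go right; M > L → go right. Place as right child of L.
Insert N: N < V → go left; N > E → go right; N > F → go right; N > G → go right; N > L → go right; N > M → go right. Place as right child of M.
Insert P: P < V → go left; P > E → go right; P > F → go right; P > G → go right; P > L → go right; P > M → go right; P > N → go right. Place as right child of N.
Insert S: S < V → go left; S > E → go right; S > F → go right; S > G → go right; S > L → go right; S > M → go right; S > N → go right; S > P → go right. Place as right child of P.
Insert K: K < V → go left; K > E → go right; K > F → go right; K > G → go right; K < L → go left. Place as left child of L.
Insert J: J < V → go left; J > E → go right; J > F → go right; J > G → go right; J < L → go left; J < K → go left. Place as left child of K.

J N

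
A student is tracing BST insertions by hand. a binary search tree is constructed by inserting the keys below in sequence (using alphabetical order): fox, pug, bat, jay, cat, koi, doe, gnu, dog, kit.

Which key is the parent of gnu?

Insert fox: tree is empty, so fox becomes the root.
Insert pug: pug > fox → go right. Place as right child of fox.
Insert bat: bat < fox → go left. Place as left child of fox.
Insert jay: jay > fox → go right; jay < pug → go left. Place as left child of pug.
Insert cat: cat < fox → go left; cat > bat → go right. Place as right child of bat.
Insert koi: koi > fox → go right; koi < pug → go left; koi > jay → go right. Place as right child of jay.
Insert doe: doe < fox → go left; doe > bat → go right; doe > cat → go right. Place as right child of cat.
Insert gnu: gnu > fox → go right; gnu < pug → go left; gnu < jay → go left. Place as left child of jay.
Insert dog: dog < fox → go left; dog > bat → go right; dog > cat → go right; dog > doe → go right. Place as right child of doe.
Insert kit: kit > fox → go right; kit < pug → go left; kit > jay → go right; kit < koi → go left. Place as left child of koi.

jay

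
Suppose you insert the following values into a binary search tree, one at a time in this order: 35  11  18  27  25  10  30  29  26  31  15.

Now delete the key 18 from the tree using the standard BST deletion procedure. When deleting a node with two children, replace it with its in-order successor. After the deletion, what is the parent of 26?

Insert 35: tree is empty, so 35 becomes the root.
Insert 11: 11 < 35 → go left. Place as left child of 35.
Insert 18: 18 < 35 → go left; 18 > 11 → go right. Place as right child of 11.
Insert 27: 27 < 35 → go left; 27 > 11 → go right; 27 > 18 → go right. Place as right child of 18.
Insert 25: 25 < 35 → go left; 25 > 11 → go right; 25 > 18 → go right; 25 < 27 → go left. Place as left child of 27.
Insert 10: 10 < 35 → go left; 10 < 11 → go left. Place as left child of 11.
Insert 30: 30 < 35 → go left; 30 > 11 → go right; 30 > 18 → go right; 30 > 27 → go right. Place as right child of 27.
Insert 29: 29 < 35 → go left; 29 > 11 → go right; 29 > 18 → go right; 29 > 27 → go right; 29 < 30 → go left. Place as left child of 30.
Insert 26: 26 < 35 → go left; 26 > 11 → go right; 26 > 18 → go right; 26 < 27 → go left; 26 > 25 → go right. Place as right child of 25.
Insert 31: 31 < 35 → go left; 31 > 11 → go right; 31 > 18 → go right; 31 > 27 → go right; 31 > 30 → go right. Place as right child of 30.
Insert 15: 15 < 35 → go left; 15 > 11 → go right; 15 < 18 → go left. Place as left child of 18.

Delete 18 (two children — replace with in-order successor).
After deletion, 26's parent is 27.

27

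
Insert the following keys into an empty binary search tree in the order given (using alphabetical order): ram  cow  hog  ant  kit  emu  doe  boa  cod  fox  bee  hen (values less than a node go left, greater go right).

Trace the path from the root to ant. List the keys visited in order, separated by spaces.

Resulting structure (node: left, right):
  ram: L=cow, R=–
  cow: L=ant, R=hog
  hog: L=emu, R=kit
  ant: L=–, R=boa
  kit: L=–, R=–
  emu: L=doe, R=fox
  doe: L=–, R=–
  boa: L=bee, R=cod
  cod: L=–, R=–
  fox: L=–, R=hen
  bee: L=–, R=–
  hen: L=–, R=–

ram cow ant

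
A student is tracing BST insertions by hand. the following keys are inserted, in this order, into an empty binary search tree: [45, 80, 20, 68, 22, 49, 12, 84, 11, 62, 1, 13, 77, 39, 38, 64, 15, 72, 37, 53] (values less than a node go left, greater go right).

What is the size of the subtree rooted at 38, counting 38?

2

Insert 45: tree is empty, so 45 becomes the root.
Insert 80: 80 > 45 → go right. Place as right child of 45.
Insert 20: 20 < 45 → go left. Place as left child of 45.
Insert 68: 68 > 45 → go right; 68 < 80 → go left. Place as left child of 80.
Insert 22: 22 < 45 → go left; 22 > 20 → go right. Place as right child of 20.
Insert 49: 49 > 45 → go right; 49 < 80 → go left; 49 < 68 → go left. Place as left child of 68.
Insert 12: 12 < 45 → go left; 12 < 20 → go left. Place as left child of 20.
Insert 84: 84 > 45 → go right; 84 > 80 → go right. Place as right child of 80.
Insert 11: 11 < 45 → go left; 11 < 20 → go left; 11 < 12 → go left. Place as left child of 12.
Insert 62: 62 > 45 → go right; 62 < 80 → go left; 62 < 68 → go left; 62 > 49 → go right. Place as right child of 49.
Insert 1: 1 < 45 → go left; 1 < 20 → go left; 1 < 12 → go left; 1 < 11 → go left. Place as left child of 11.
Insert 13: 13 < 45 → go left; 13 < 20 → go left; 13 > 12 → go right. Place as right child of 12.
Insert 77: 77 > 45 → go right; 77 < 80 → go left; 77 > 68 → go right. Place as right child of 68.
Insert 39: 39 < 45 → go left; 39 > 20 → go right; 39 > 22 → go right. Place as right child of 22.
Insert 38: 38 < 45 → go left; 38 > 20 → go right; 38 > 22 → go right; 38 < 39 → go left. Place as left child of 39.
Insert 64: 64 > 45 → go right; 64 < 80 → go left; 64 < 68 → go left; 64 > 49 → go right; 64 > 62 → go right. Place as right child of 62.
Insert 15: 15 < 45 → go left; 15 < 20 → go left; 15 > 12 → go right; 15 > 13 → go right. Place as right child of 13.
Insert 72: 72 > 45 → go right; 72 < 80 → go left; 72 > 68 → go right; 72 < 77 → go left. Place as left child of 77.
Insert 37: 37 < 45 → go left; 37 > 20 → go right; 37 > 22 → go right; 37 < 39 → go left; 37 < 38 → go left. Place as left child of 38.
Insert 53: 53 > 45 → go right; 53 < 80 → go left; 53 < 68 → go left; 53 > 49 → go right; 53 < 62 → go left. Place as left child of 62.

Subtree rooted at 38 contains: 38, 37 — 2 nodes.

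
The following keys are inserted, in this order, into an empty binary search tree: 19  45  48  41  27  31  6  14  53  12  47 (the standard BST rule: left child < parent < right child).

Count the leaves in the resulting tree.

4

Resulting structure (node: left, right):
  19: L=6, R=45
  45: L=41, R=48
  48: L=47, R=53
  41: L=27, R=–
  27: L=–, R=31
  31: L=–, R=–
  6: L=–, R=14
  14: L=12, R=–
  53: L=–, R=–
  12: L=–, R=–
  47: L=–, R=–

Leaves: 12, 31, 47, 53 — 4 in total.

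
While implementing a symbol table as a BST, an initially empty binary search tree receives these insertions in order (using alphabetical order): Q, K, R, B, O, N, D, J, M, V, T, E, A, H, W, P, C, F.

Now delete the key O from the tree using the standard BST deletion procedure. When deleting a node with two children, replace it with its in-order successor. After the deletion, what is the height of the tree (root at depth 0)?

7

Q: root
K: left child of Q (depth 1)
R: right child of Q (depth 1)
B: left child of K (depth 2)
O: right child of K (depth 2)
N: left child of O (depth 3)
D: right child of B (depth 3)
J: right child of D (depth 4)
M: left child of N (depth 4)
V: right child of R (depth 2)
T: left child of V (depth 3)
E: left child of J (depth 5)
A: left child of B (depth 3)
H: right child of E (depth 6)
W: right child of V (depth 3)
P: right child of O (depth 3)
C: left child of D (depth 4)
F: left child of H (depth 7)

Delete O (two children — replace with in-order successor).
After deletion, deepest node is F at depth 7.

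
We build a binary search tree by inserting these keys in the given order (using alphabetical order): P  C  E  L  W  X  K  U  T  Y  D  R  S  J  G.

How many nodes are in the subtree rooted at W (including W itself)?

7

Insert P: tree is empty, so P becomes the root.
Insert C: C < P → go left. Place as left child of P.
Insert E: E < P → go left; E > C → go right. Place as right child of C.
Insert L: L < P → go left; L > C → go right; L > E → go right. Place as right child of E.
Insert W: W > P → go right. Place as right child of P.
Insert X: X > P → go right; X > W → go right. Place as right child of W.
Insert K: K < P → go left; K > C → go right; K > E → go right; K < L → go left. Place as left child of L.
Insert U: U > P → go right; U < W → go left. Place as left child of W.
Insert T: T > P → go right; T < W → go left; T < U → go left. Place as left child of U.
Insert Y: Y > P → go right; Y > W → go right; Y > X → go right. Place as right child of X.
Insert D: D < P → go left; D > C → go right; D < E → go left. Place as left child of E.
Insert R: R > P → go right; R < W → go left; R < U → go left; R < T → go left. Place as left child of T.
Insert S: S > P → go right; S < W → go left; S < U → go left; S < T → go left; S > R → go right. Place as right child of R.
Insert J: J < P → go left; J > C → go right; J > E → go right; J < L → go left; J < K → go left. Place as left child of K.
Insert G: G < P → go left; G > C → go right; G > E → go right; G < L → go left; G < K → go left; G < J → go left. Place as left child of J.

Subtree rooted at W contains: W, U, T, R, S, X, Y — 7 nodes.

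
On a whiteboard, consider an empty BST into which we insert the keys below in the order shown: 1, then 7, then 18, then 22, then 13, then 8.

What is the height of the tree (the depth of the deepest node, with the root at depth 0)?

Insert 1: tree is empty, so 1 becomes the root.
Insert 7: 7 > 1 → go right. Place as right child of 1.
Insert 18: 18 > 1 → go right; 18 > 7 → go right. Place as right child of 7.
Insert 22: 22 > 1 → go right; 22 > 7 → go right; 22 > 18 → go right. Place as right child of 18.
Insert 13: 13 > 1 → go right; 13 > 7 → go right; 13 < 18 → go left. Place as left child of 18.
Insert 8: 8 > 1 → go right; 8 > 7 → go right; 8 < 18 → go left; 8 < 13 → go left. Place as left child of 13.

The deepest node is 8 at depth 4.

4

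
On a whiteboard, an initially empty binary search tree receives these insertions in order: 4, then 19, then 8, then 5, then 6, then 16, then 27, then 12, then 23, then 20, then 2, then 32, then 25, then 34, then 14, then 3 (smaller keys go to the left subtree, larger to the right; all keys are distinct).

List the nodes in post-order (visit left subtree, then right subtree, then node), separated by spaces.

4: root
19: right child of 4 (depth 1)
8: left child of 19 (depth 2)
5: left child of 8 (depth 3)
6: right child of 5 (depth 4)
16: right child of 8 (depth 3)
27: right child of 19 (depth 2)
12: left child of 16 (depth 4)
23: left child of 27 (depth 3)
20: left child of 23 (depth 4)
2: left child of 4 (depth 1)
32: right child of 27 (depth 3)
25: right child of 23 (depth 4)
34: right child of 32 (depth 4)
14: right child of 12 (depth 5)
3: right child of 2 (depth 2)

3 2 6 5 14 12 16 8 20 25 23 34 32 27 19 4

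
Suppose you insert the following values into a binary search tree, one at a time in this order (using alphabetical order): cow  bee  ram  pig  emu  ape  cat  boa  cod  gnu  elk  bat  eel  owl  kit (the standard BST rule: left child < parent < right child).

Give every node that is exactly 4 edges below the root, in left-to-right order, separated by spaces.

elk gnu

Resulting structure (node: left, right):
  cow: L=bee, R=ram
  bee: L=ape, R=cat
  ram: L=pig, R=–
  pig: L=emu, R=–
  emu: L=elk, R=gnu
  ape: L=–, R=bat
  cat: L=boa, R=cod
  boa: L=–, R=–
  cod: L=–, R=–
  gnu: L=–, R=owl
  elk: L=eel, R=–
  bat: L=–, R=–
  eel: L=–, R=–
  owl: L=kit, R=–
  kit: L=–, R=–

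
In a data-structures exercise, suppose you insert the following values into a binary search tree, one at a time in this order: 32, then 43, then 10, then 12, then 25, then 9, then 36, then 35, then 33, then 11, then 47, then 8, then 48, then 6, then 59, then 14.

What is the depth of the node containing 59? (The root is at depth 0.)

4

Insert 32: tree is empty, so 32 becomes the root.
Insert 43: 43 > 32 → go right. Place as right child of 32.
Insert 10: 10 < 32 → go left. Place as left child of 32.
Insert 12: 12 < 32 → go left; 12 > 10 → go right. Place as right child of 10.
Insert 25: 25 < 32 → go left; 25 > 10 → go right; 25 > 12 → go right. Place as right child of 12.
Insert 9: 9 < 32 → go left; 9 < 10 → go left. Place as left child of 10.
Insert 36: 36 > 32 → go right; 36 < 43 → go left. Place as left child of 43.
Insert 35: 35 > 32 → go right; 35 < 43 → go left; 35 < 36 → go left. Place as left child of 36.
Insert 33: 33 > 32 → go right; 33 < 43 → go left; 33 < 36 → go left; 33 < 35 → go left. Place as left child of 35.
Insert 11: 11 < 32 → go left; 11 > 10 → go right; 11 < 12 → go left. Place as left child of 12.
Insert 47: 47 > 32 → go right; 47 > 43 → go right. Place as right child of 43.
Insert 8: 8 < 32 → go left; 8 < 10 → go left; 8 < 9 → go left. Place as left child of 9.
Insert 48: 48 > 32 → go right; 48 > 43 → go right; 48 > 47 → go right. Place as right child of 47.
Insert 6: 6 < 32 → go left; 6 < 10 → go left; 6 < 9 → go left; 6 < 8 → go left. Place as left child of 8.
Insert 59: 59 > 32 → go right; 59 > 43 → go right; 59 > 47 → go right; 59 > 48 → go right. Place as right child of 48.
Insert 14: 14 < 32 → go left; 14 > 10 → go right; 14 > 12 → go right; 14 < 25 → go left. Place as left child of 25.

Path to 59: 32 → 43 → 47 → 48 → 59, which is 4 edges.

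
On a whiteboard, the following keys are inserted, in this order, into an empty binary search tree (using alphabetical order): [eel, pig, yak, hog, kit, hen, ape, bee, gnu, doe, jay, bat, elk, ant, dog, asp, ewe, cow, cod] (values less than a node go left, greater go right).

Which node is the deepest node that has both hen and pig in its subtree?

pig

eel: root
pig: right child of eel (depth 1)
yak: right child of pig (depth 2)
hog: left child of pig (depth 2)
kit: right child of hog (depth 3)
hen: left child of hog (depth 3)
ape: left child of eel (depth 1)
bee: right child of ape (depth 2)
gnu: left child of hen (depth 4)
doe: right child of bee (depth 3)
jay: left child of kit (depth 4)
bat: left child of bee (depth 3)
elk: left child of gnu (depth 5)
ant: left child of ape (depth 2)
dog: right child of doe (depth 4)
asp: left child of bat (depth 4)
ewe: right child of elk (depth 6)
cow: left child of doe (depth 4)
cod: left child of cow (depth 5)

Path to hen: eel → pig → hog → hen
Path to pig: eel → pig
pig lies on both paths and is an ancestor of the other node.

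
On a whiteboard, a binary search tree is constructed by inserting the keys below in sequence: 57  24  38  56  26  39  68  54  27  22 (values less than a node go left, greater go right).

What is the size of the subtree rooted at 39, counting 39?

Resulting structure (node: left, right):
  57: L=24, R=68
  24: L=22, R=38
  38: L=26, R=56
  56: L=39, R=–
  26: L=–, R=27
  39: L=–, R=54
  68: L=–, R=–
  54: L=–, R=–
  27: L=–, R=–
  22: L=–, R=–

Subtree rooted at 39 contains: 39, 54 — 2 nodes.

2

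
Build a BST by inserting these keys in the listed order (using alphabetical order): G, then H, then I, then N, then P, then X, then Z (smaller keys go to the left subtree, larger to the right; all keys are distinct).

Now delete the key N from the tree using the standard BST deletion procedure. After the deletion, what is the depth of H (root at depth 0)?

G: root
H: right child of G (depth 1)
I: right child of H (depth 2)
N: right child of I (depth 3)
P: right child of N (depth 4)
X: right child of P (depth 5)
Z: right child of X (depth 6)

Delete N (at most one child — splice it out).
After deletion, path to H: G → H.

1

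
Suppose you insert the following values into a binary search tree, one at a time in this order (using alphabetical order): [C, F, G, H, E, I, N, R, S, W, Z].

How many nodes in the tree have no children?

Insert C: tree is empty, so C becomes the root.
Insert F: F > C → go right. Place as right child of C.
Insert G: G > C → go right; G > F → go right. Place as right child of F.
Insert H: H > C → go right; H > F → go right; H > G → go right. Place as right child of G.
Insert E: E > C → go right; E < F → go left. Place as left child of F.
Insert I: I > C → go right; I > F → go right; I > G → go right; I > H → go right. Place as right child of H.
Insert N: N > C → go right; N > F → go right; N > G → go right; N > H → go right; N > I → go right. Place as right child of I.
Insert R: R > C → go right; R > F → go right; R > G → go right; R > H → go right; R > I → go right; R > N → go right. Place as right child of N.
Insert S: S > C → go right; S > F → go right; S > G → go right; S > H → go right; S > I → go right; S > N → go right; S > R → go right. Place as right child of R.
Insert W: W > C → go right; W > F → go right; W > G → go right; W > H → go right; W > I → go right; W > N → go right; W > R → go right; W > S → go right. Place as right child of S.
Insert Z: Z > C → go right; Z > F → go right; Z > G → go right; Z > H → go right; Z > I → go right; Z > N → go right; Z > R → go right; Z > S → go right; Z > W → go right. Place as right child of W.

Leaves: E, Z — 2 in total.

2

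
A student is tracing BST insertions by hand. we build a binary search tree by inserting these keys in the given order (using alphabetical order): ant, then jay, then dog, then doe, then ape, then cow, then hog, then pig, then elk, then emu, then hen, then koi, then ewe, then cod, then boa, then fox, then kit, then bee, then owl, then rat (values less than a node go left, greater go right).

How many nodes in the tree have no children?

5

Insert ant: tree is empty, so ant becomes the root.
Insert jay: jay > ant → go right. Place as right child of ant.
Insert dog: dog > ant → go right; dog < jay → go left. Place as left child of jay.
Insert doe: doe > ant → go right; doe < jay → go left; doe < dog → go left. Place as left child of dog.
Insert ape: ape > ant → go right; ape < jay → go left; ape < dog → go left; ape < doe → go left. Place as left child of doe.
Insert cow: cow > ant → go right; cow < jay → go left; cow < dog → go left; cow < doe → go left; cow > ape → go right. Place as right child of ape.
Insert hog: hog > ant → go right; hog < jay → go left; hog > dog → go right. Place as right child of dog.
Insert pig: pig > ant → go right; pig > jay → go right. Place as right child of jay.
Insert elk: elk > ant → go right; elk < jay → go left; elk > dog → go right; elk < hog → go left. Place as left child of hog.
Insert emu: emu > ant → go right; emu < jay → go left; emu > dog → go right; emu < hog → go left; emu > elk → go right. Place as right child of elk.
Insert hen: hen > ant → go right; hen < jay → go left; hen > dog → go right; hen < hog → go left; hen > elk → go right; hen > emu → go right. Place as right child of emu.
Insert koi: koi > ant → go right; koi > jay → go right; koi < pig → go left. Place as left child of pig.
Insert ewe: ewe > ant → go right; ewe < jay → go left; ewe > dog → go right; ewe < hog → go left; ewe > elk → go right; ewe > emu → go right; ewe < hen → go left. Place as left child of hen.
Insert cod: cod > ant → go right; cod < jay → go left; cod < dog → go left; cod < doe → go left; cod > ape → go right; cod < cow → go left. Place as left child of cow.
Insert boa: boa > ant → go right; boa < jay → go left; boa < dog → go left; boa < doe → go left; boa > ape → go right; boa < cow → go left; boa < cod → go left. Place as left child of cod.
Insert fox: fox > ant → go right; fox < jay → go left; fox > dog → go right; fox < hog → go left; fox > elk → go right; fox > emu → go right; fox < hen → go left; fox > ewe → go right. Place as right child of ewe.
Insert kit: kit > ant → go right; kit > jay → go right; kit < pig → go left; kit < koi → go left. Place as left child of koi.
Insert bee: bee > ant → go right; bee < jay → go left; bee < dog → go left; bee < doe → go left; bee > ape → go right; bee < cow → go left; bee < cod → go left; bee < boa → go left. Place as left child of boa.
Insert owl: owl > ant → go right; owl > jay → go right; owl < pig → go left; owl > koi → go right. Place as right child of koi.
Insert rat: rat > ant → go right; rat > jay → go right; rat > pig → go right. Place as right child of pig.

Leaves: bee, fox, kit, owl, rat — 5 in total.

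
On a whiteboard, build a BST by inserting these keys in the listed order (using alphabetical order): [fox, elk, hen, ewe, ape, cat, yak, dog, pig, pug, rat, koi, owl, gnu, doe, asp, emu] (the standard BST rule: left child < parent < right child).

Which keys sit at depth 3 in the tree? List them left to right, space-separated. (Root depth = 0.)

cat emu pig

fox: root
elk: left child of fox (depth 1)
hen: right child of fox (depth 1)
ewe: right child of elk (depth 2)
ape: left child of elk (depth 2)
cat: right child of ape (depth 3)
yak: right child of hen (depth 2)
dog: right child of cat (depth 4)
pig: left child of yak (depth 3)
pug: right child of pig (depth 4)
rat: right child of pug (depth 5)
koi: left child of pig (depth 4)
owl: right child of koi (depth 5)
gnu: left child of hen (depth 2)
doe: left child of dog (depth 5)
asp: left child of cat (depth 4)
emu: left child of ewe (depth 3)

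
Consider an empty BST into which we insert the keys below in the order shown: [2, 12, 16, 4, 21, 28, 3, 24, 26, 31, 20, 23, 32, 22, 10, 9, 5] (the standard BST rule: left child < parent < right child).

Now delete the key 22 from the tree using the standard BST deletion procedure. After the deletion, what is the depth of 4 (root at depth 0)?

Resulting structure (node: left, right):
  2: L=–, R=12
  12: L=4, R=16
  16: L=–, R=21
  4: L=3, R=10
  21: L=20, R=28
  28: L=24, R=31
  3: L=–, R=–
  24: L=23, R=26
  26: L=–, R=–
  31: L=–, R=32
  20: L=–, R=–
  23: L=22, R=–
  32: L=–, R=–
  22: L=–, R=–
  10: L=9, R=–
  9: L=5, R=–
  5: L=–, R=–

Delete 22 (at most one child — splice it out).
After deletion, path to 4: 2 → 12 → 4.

2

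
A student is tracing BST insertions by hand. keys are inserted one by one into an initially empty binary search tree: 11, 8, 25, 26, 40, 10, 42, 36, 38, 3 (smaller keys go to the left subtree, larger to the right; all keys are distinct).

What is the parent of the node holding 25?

11

Insert 11: tree is empty, so 11 becomes the root.
Insert 8: 8 < 11 → go left. Place as left child of 11.
Insert 25: 25 > 11 → go right. Place as right child of 11.
Insert 26: 26 > 11 → go right; 26 > 25 → go right. Place as right child of 25.
Insert 40: 40 > 11 → go right; 40 > 25 → go right; 40 > 26 → go right. Place as right child of 26.
Insert 10: 10 < 11 → go left; 10 > 8 → go right. Place as right child of 8.
Insert 42: 42 > 11 → go right; 42 > 25 → go right; 42 > 26 → go right; 42 > 40 → go right. Place as right child of 40.
Insert 36: 36 > 11 → go right; 36 > 25 → go right; 36 > 26 → go right; 36 < 40 → go left. Place as left child of 40.
Insert 38: 38 > 11 → go right; 38 > 25 → go right; 38 > 26 → go right; 38 < 40 → go left; 38 > 36 → go right. Place as right child of 36.
Insert 3: 3 < 11 → go left; 3 < 8 → go left. Place as left child of 8.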